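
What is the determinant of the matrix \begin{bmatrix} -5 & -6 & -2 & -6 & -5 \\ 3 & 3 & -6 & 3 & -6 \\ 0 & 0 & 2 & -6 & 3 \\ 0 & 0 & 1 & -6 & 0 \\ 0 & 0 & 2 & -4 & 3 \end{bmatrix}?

The determinant is 18.

The matrix is block upper-triangular with a 2×2 block and a 3×3 block on the diagonal, so its determinant equals the product of the determinants of the diagonal blocks.
det of the 2×2 block = 3
det of the 3×3 block = 6
det = (3)·(6) = 18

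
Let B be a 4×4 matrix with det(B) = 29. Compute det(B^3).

det(B^3) = (det B)^3 = (29)^3 = 24389

24389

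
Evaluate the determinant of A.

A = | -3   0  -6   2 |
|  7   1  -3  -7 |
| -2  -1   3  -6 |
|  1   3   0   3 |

Expand along row 1 (it has 1 zero):
  + (-3) · M_11   where M_11 = det([1 -3 -7; -1 3 -6; 3 0 3]) = 117
  + (-6) · M_13   where M_13 = det([7 1 -7; -2 -1 -6; 1 3 3]) = 140
  − (2) · M_14   where M_14 = det([7 1 -3; -2 -1 3; 1 3 0]) = -45
det = (+1)·(-3)·(117) + (+1)·(-6)·(140) + (-1)·(2)·(-45) = -1101

det(A) = -1101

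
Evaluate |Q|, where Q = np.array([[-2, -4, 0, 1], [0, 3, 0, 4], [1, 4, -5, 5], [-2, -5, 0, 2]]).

The determinant is 70.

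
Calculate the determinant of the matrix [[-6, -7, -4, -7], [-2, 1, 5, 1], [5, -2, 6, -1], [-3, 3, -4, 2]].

The determinant is 64.

Expand along row 1:
  + (-6) · M_11   where M_11 = det([1 5 1; -2 6 -1; 3 -4 2]) = 3
  − (-7) · M_12   where M_12 = det([-2 5 1; 5 6 -1; -3 -4 2]) = -53
  + (-4) · M_13   where M_13 = det([-2 1 1; 5 -2 -1; -3 3 2]) = 4
  − (-7) · M_14   where M_14 = det([-2 1 5; 5 -2 6; -3 3 -4]) = 67
det = (+1)·(-6)·(3) + (-1)·(-7)·(-53) + (+1)·(-4)·(4) + (-1)·(-7)·(67) = 64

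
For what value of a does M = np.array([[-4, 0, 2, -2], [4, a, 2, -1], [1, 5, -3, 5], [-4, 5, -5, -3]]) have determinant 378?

a = -8

Expanding along the row containing a, det(M) is linear in a: det(M) = (-136)·a + (-710).
Set (-136)·a + (-710) = 378  ⇒  (-136)·a = 1088  ⇒  a = -8.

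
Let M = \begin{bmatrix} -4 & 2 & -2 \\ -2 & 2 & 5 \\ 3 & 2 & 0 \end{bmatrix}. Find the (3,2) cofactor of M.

24

Delete row 3 and column 2; the remaining 2×2 submatrix is [-4 -2; -2 5].
Its determinant is (-4)·5 − (-2)·(-2) = -24.
The cofactor carries sign (−1)^(3+2) = −1, so C_{3,2} = −(-24) = 24.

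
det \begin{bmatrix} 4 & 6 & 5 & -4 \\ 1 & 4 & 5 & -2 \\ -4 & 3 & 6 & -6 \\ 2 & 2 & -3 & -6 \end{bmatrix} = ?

Expand along row 1:
  + (4) · M_11   where M_11 = det([4 5 -2; 3 6 -6; 2 -3 -6]) = -144
  − (6) · M_12   where M_12 = det([1 5 -2; -4 6 -6; 2 -3 -6]) = -234
  + (5) · M_13   where M_13 = det([1 4 -2; -4 3 -6; 2 2 -6]) = -122
  − (-4) · M_14   where M_14 = det([1 4 5; -4 3 6; 2 2 -3]) = -91
det = (+1)·(4)·(-144) + (-1)·(6)·(-234) + (+1)·(5)·(-122) + (-1)·(-4)·(-91) = -146

The determinant is -146.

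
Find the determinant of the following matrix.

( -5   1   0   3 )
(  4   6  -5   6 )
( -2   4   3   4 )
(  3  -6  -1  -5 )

Expand along row 1 (it has 1 zero):
  + (-5) · M_11   where M_11 = det([6 -5 6; 4 3 4; -6 -1 -5]) = 38
  − (1) · M_12   where M_12 = det([4 -5 6; -2 3 4; 3 -1 -5]) = -96
  − (3) · M_14   where M_14 = det([4 6 -5; -2 4 3; 3 -6 -1]) = 98
det = (+1)·(-5)·(38) + (-1)·(1)·(-96) + (-1)·(3)·(98) = -388

-388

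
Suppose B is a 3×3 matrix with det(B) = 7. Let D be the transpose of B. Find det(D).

7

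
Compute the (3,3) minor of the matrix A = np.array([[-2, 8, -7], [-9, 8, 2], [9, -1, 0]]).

The minor is 56.

Delete row 3 and column 3; the remaining 2×2 submatrix is [-2 8; -9 8].
Its determinant is (-2)·8 − 8·(-9) = 56.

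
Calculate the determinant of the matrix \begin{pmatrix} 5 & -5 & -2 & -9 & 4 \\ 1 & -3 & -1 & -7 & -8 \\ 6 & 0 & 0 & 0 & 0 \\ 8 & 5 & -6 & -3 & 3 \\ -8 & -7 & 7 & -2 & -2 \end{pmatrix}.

10506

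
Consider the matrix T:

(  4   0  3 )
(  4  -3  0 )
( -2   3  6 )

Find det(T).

det(T) = -54

Expand along column 2:
  + (-3) · |4 3; -2 6| = (-3)·(24 − (-6)) = -90
  − 3 · |4 3; 4 0| = −3·(0 − 12) = 36
Sum: (-90) + (36) = -54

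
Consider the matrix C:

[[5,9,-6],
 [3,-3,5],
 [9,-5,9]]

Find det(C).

|C| = 80

Expand along column 1:
  + 5 · |-3 5; -5 9| = 5·(-27 − (-25)) = -10
  − 3 · |9 -6; -5 9| = −3·(81 − 30) = -153
  + 9 · |9 -6; -3 5| = 9·(45 − 18) = 243
Sum: (-10) + (-153) + (243) = 80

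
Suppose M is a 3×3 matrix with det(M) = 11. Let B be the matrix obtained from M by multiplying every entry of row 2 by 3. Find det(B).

33

Scaling one row by 3 multiplies the determinant by 3.
det(B) = (3)·(11) = 33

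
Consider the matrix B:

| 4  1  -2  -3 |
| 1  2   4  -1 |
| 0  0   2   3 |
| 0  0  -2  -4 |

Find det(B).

-14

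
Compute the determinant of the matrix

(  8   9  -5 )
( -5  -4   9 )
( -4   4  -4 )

Expand along row 1:
  + 8 · |-4 9; 4 -4| = 8·(16 − 36) = -160
  − 9 · |-5 9; -4 -4| = −9·(20 − (-36)) = -504
  + (-5) · |-5 -4; -4 4| = (-5)·(-20 − 16) = 180
Sum: (-160) + (-504) + (180) = -484

The determinant is -484.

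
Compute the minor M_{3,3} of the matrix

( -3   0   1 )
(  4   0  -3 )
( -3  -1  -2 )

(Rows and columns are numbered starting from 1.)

Delete row 3 and column 3; the remaining 2×2 submatrix is [-3 0; 4 0].
Its determinant is (-3)·0 − 0·4 = 0.

0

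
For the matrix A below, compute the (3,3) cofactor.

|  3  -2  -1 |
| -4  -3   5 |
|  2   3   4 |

The cofactor is -17.

Delete row 3 and column 3; the remaining 2×2 submatrix is [3 -2; -4 -3].
Its determinant is 3·(-3) − (-2)·(-4) = -17.
The cofactor carries sign (−1)^(3+3) = +1, so C_{3,3} = +(-17) = -17.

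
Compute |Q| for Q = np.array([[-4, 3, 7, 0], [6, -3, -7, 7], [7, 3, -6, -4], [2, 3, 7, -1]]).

det(Q) = -1716

Expand along row 1 (it has 1 zero):
  + (-4) · M_11   where M_11 = det([-3 -7 7; 3 -6 -4; 3 7 -1]) = 234
  − (3) · M_12   where M_12 = det([6 -7 7; 7 -6 -4; 2 7 -1]) = 638
  + (7) · M_13   where M_13 = det([6 -3 7; 7 3 -4; 2 3 -1]) = 162
det = (+1)·(-4)·(234) + (-1)·(3)·(638) + (+1)·(7)·(162) = -1716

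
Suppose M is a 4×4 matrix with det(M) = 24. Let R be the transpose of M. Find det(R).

det(Mᵀ) = det(M).
det(R) = (1)·(24) = 24

|R| = 24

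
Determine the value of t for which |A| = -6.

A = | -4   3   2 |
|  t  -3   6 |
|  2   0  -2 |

Expanding along the row containing t, det(A) is linear in t: det(A) = (6)·t + (24).
Set (6)·t + (24) = -6  ⇒  (6)·t = -30  ⇒  t = -5.

-5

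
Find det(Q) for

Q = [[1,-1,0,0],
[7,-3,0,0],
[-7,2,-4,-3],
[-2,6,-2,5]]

-104

Q is block lower-triangular with a 2×2 block and a 2×2 block on the diagonal, so its determinant equals the product of the determinants of the diagonal blocks.
det of the 2×2 block = 4
det of the 2×2 block = -26
det = (4)·(-26) = -104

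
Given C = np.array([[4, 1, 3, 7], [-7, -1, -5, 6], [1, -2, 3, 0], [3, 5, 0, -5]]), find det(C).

det(C) = -440

Expand along row 3 (it has 1 zero):
  + (1) · M_31   where M_31 = det([1 3 7; -1 -5 6; 5 0 -5]) = 275
  − (-2) · M_32   where M_32 = det([4 3 7; -7 -5 6; 3 0 -5]) = 154
  + (3) · M_33   where M_33 = det([4 1 7; -7 -1 6; 3 5 -5]) = -341
det = (+1)·(1)·(275) + (-1)·(-2)·(154) + (+1)·(3)·(-341) = -440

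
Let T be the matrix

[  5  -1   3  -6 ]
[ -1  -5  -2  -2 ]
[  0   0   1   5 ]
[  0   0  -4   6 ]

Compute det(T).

det(T) = -676

T is block upper-triangular with a 2×2 block and a 2×2 block on the diagonal, so its determinant equals the product of the determinants of the diagonal blocks.
det of the 2×2 block = -26
det of the 2×2 block = 26
det = (-26)·(26) = -676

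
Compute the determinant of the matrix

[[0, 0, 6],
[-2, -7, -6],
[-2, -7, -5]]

0

Expand along row 1:
  + 6 · |-2 -7; -2 -7| = 6·(14 − 14) = 0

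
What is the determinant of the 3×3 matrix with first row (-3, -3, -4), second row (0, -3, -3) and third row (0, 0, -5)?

-45

The matrix is upper triangular, so the determinant is the product of the diagonal entries:
det = (-3) · (-3) · (-5) = -45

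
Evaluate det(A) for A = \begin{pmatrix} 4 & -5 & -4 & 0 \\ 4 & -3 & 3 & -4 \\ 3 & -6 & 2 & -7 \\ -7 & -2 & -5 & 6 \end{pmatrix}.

Expand along row 1 (it has 1 zero):
  + (4) · M_11   where M_11 = det([-3 3 -4; -6 2 -7; -2 -5 6]) = 83
  − (-5) · M_12   where M_12 = det([4 3 -4; 3 2 -7; -7 -5 6]) = 5
  + (-4) · M_13   where M_13 = det([4 -3 -4; 3 -6 -7; -7 -2 6]) = -101
det = (+1)·(4)·(83) + (-1)·(-5)·(5) + (+1)·(-4)·(-101) = 761

|A| = 761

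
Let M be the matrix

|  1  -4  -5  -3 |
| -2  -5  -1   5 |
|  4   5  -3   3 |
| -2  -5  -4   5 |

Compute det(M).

Expand along row 1:
  + (1) · M_11   where M_11 = det([-5 -1 5; 5 -3 3; -5 -4 5]) = -120
  − (-4) · M_12   where M_12 = det([-2 -1 5; 4 -3 3; -2 -4 5]) = -78
  + (-5) · M_13   where M_13 = det([-2 -5 5; 4 5 3; -2 -5 5]) = 0
  − (-3) · M_14   where M_14 = det([-2 -5 -1; 4 5 -3; -2 -5 -4]) = -30
det = (+1)·(1)·(-120) + (-1)·(-4)·(-78) + (+1)·(-5)·(0) + (-1)·(-3)·(-30) = -522

The determinant is -522.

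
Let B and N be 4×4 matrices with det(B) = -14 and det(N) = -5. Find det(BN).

det(BN) = 70

det(BN) = det(B)·det(N) = (-14)·(-5) = 70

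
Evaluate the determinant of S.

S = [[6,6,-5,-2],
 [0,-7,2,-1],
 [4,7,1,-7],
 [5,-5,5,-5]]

-1200

Expand along row 2 (it has 1 zero):
  + (-7) · M_22   where M_22 = det([6 -5 -2; 4 1 -7; 5 5 -5]) = 225
  − (2) · M_23   where M_23 = det([6 6 -2; 4 7 -7; 5 -5 -5]) = -400
  + (-1) · M_24   where M_24 = det([6 6 -5; 4 7 1; 5 -5 5]) = 425
det = (+1)·(-7)·(225) + (-1)·(2)·(-400) + (+1)·(-1)·(425) = -1200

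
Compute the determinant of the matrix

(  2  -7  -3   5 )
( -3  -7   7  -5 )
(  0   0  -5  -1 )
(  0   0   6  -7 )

-1435

The matrix is block upper-triangular with a 2×2 block and a 2×2 block on the diagonal, so its determinant equals the product of the determinants of the diagonal blocks.
det of the 2×2 block = -35
det of the 2×2 block = 41
det = (-35)·(41) = -1435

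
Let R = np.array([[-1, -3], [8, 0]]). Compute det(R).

24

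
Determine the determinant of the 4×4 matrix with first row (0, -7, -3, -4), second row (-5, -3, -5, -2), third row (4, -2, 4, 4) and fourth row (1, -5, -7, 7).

Expand along row 1 (it has 1 zero):
  − (-7) · M_12   where M_12 = det([-5 -5 -2; 4 4 4; 1 -7 7]) = -96
  + (-3) · M_13   where M_13 = det([-5 -3 -2; 4 -2 4; 1 -5 7]) = 78
  − (-4) · M_14   where M_14 = det([-5 -3 -5; 4 -2 4; 1 -5 -7]) = -176
det = (-1)·(-7)·(-96) + (+1)·(-3)·(78) + (-1)·(-4)·(-176) = -1610

-1610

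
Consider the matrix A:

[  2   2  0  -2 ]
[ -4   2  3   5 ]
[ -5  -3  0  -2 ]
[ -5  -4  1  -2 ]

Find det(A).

|A| = 130

Expand along column 3 (it has 2 zeros):
  − (3) · M_23   where M_23 = det([2 2 -2; -5 -3 -2; -5 -4 -2]) = -14
  − (1) · M_43   where M_43 = det([2 2 -2; -4 2 5; -5 -3 -2]) = -88
det = (-1)·(3)·(-14) + (-1)·(1)·(-88) = 130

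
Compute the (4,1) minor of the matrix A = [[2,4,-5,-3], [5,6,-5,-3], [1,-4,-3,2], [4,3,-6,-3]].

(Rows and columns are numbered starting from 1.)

The minor is 38.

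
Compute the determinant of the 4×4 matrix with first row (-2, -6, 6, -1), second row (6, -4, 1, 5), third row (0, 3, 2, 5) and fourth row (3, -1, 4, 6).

Expand along row 3 (it has 1 zero):
  − (3) · M_32   where M_32 = det([-2 6 -1; 6 1 5; 3 4 6]) = -119
  + (2) · M_33   where M_33 = det([-2 -6 -1; 6 -4 5; 3 -1 6]) = 158
  − (5) · M_34   where M_34 = det([-2 -6 6; 6 -4 1; 3 -1 4]) = 192
det = (-1)·(3)·(-119) + (+1)·(2)·(158) + (-1)·(5)·(192) = -287

The determinant is -287.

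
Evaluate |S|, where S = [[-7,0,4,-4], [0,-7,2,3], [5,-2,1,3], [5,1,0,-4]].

The determinant is -925.

Expand along row 1 (it has 1 zero):
  + (-7) · M_11   where M_11 = det([-7 2 3; -2 1 3; 1 0 -4]) = 15
  + (4) · M_13   where M_13 = det([0 -7 3; 5 -2 3; 5 1 -4]) = -200
  − (-4) · M_14   where M_14 = det([0 -7 2; 5 -2 1; 5 1 0]) = -5
det = (+1)·(-7)·(15) + (+1)·(4)·(-200) + (-1)·(-4)·(-5) = -925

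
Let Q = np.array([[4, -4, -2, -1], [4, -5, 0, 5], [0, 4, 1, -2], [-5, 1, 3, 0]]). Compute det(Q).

Expand along row 2 (it has 1 zero):
  − (4) · M_21   where M_21 = det([-4 -2 -1; 4 1 -2; 1 3 0]) = -31
  + (-5) · M_22   where M_22 = det([4 -2 -1; 0 1 -2; -5 3 0]) = -1
  + (5) · M_24   where M_24 = det([4 -4 -2; 0 4 1; -5 1 3]) = 24
det = (-1)·(4)·(-31) + (+1)·(-5)·(-1) + (+1)·(5)·(24) = 249

det(Q) = 249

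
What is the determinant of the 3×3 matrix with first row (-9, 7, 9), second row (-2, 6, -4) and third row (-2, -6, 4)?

328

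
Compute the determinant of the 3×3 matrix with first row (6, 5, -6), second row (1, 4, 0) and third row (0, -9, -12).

Expand along row 2:
  − 1 · |5 -6; -9 -12| = −1·(-60 − 54) = 114
  + 4 · |6 -6; 0 -12| = 4·(-72 − 0) = -288
Sum: (114) + (-288) = -174

-174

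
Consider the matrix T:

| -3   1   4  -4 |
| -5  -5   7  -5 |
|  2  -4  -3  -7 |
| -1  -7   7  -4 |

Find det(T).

Expand along row 1:
  + (-3) · M_11   where M_11 = det([-5 7 -5; -4 -3 -7; -7 7 -4]) = 171
  − (1) · M_12   where M_12 = det([-5 7 -5; 2 -3 -7; -1 7 -4]) = -255
  + (4) · M_13   where M_13 = det([-5 -5 -5; 2 -4 -7; -1 -7 -4]) = 180
  − (-4) · M_14   where M_14 = det([-5 -5 7; 2 -4 -3; -1 -7 7]) = 174
det = (+1)·(-3)·(171) + (-1)·(1)·(-255) + (+1)·(4)·(180) + (-1)·(-4)·(174) = 1158

|T| = 1158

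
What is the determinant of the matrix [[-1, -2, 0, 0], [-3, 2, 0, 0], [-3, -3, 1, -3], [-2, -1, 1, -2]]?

The matrix is block lower-triangular with a 2×2 block and a 2×2 block on the diagonal, so its determinant equals the product of the determinants of the diagonal blocks.
det of the 2×2 block = -8
det of the 2×2 block = 1
det = (-8)·(1) = -8

-8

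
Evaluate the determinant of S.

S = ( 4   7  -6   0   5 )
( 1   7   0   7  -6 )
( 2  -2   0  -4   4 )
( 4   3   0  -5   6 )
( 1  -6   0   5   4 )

Expand along column 3 (it has 4 zeros):
  + (-6) · M_13   where M_13 = det([1 7 7 -6; 2 -2 -4 4; 4 3 -5 6; 1 -6 5 4]) = 776
det = (+1)·(-6)·(776) = -4656

det(S) = -4656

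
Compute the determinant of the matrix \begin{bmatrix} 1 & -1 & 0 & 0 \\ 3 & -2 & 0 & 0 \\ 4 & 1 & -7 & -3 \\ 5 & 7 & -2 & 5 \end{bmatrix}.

The matrix is block lower-triangular with a 2×2 block and a 2×2 block on the diagonal, so its determinant equals the product of the determinants of the diagonal blocks.
det of the 2×2 block = 1
det of the 2×2 block = -41
det = (1)·(-41) = -41

-41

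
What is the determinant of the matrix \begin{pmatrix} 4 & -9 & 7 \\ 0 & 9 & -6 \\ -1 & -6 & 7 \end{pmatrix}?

117

Expand along row 2:
  + 9 · |4 7; -1 7| = 9·(28 − (-7)) = 315
  − (-6) · |4 -9; -1 -6| = −(-6)·(-24 − 9) = -198
Sum: (315) + (-198) = 117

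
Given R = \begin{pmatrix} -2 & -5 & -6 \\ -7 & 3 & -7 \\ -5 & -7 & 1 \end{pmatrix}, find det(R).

Expand along row 1:
  + (-2) · |3 -7; -7 1| = (-2)·(3 − 49) = 92
  − (-5) · |-7 -7; -5 1| = −(-5)·(-7 − 35) = -210
  + (-6) · |-7 3; -5 -7| = (-6)·(49 − (-15)) = -384
Sum: (92) + (-210) + (-384) = -502

The determinant is -502.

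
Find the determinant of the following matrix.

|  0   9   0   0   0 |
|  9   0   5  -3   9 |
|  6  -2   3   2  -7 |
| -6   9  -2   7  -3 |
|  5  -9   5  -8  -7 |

Expand along row 1 (it has 4 zeros):
  − (9) · M_12   where M_12 = det([9 5 -3 9; 6 3 2 -7; -6 -2 7 -3; 5 5 -8 -7]) = 3227
det = (-1)·(9)·(3227) = -29043

The determinant is -29043.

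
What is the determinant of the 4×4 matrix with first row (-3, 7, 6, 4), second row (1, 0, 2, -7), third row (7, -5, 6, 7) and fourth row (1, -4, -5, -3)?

-21

Expand along row 2 (it has 1 zero):
  − (1) · M_21   where M_21 = det([7 6 4; -5 6 7; -4 -5 -3]) = 57
  − (2) · M_23   where M_23 = det([-3 7 4; 7 -5 7; 1 -4 -3]) = -25
  + (-7) · M_24   where M_24 = det([-3 7 6; 7 -5 6; 1 -4 -5]) = 2
det = (-1)·(1)·(57) + (-1)·(2)·(-25) + (+1)·(-7)·(2) = -21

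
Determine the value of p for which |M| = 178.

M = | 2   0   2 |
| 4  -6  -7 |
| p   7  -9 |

p = -7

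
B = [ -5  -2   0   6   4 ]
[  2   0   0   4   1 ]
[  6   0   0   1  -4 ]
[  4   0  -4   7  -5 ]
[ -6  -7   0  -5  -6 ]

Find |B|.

Expand along column 3 (it has 4 zeros):
  − (-4) · M_43   where M_43 = det([-5 -2 6 4; 2 0 4 1; 6 0 1 -4; -6 -7 -5 -6]) = -239
det = (-1)·(-4)·(-239) = -956

det(B) = -956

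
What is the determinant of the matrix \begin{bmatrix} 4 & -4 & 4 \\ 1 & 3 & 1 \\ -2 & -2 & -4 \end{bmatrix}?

The determinant is -32.

Expand along row 1:
  + 4 · |3 1; -2 -4| = 4·(-12 − (-2)) = -40
  − (-4) · |1 1; -2 -4| = −(-4)·(-4 − (-2)) = -8
  + 4 · |1 3; -2 -2| = 4·(-2 − (-6)) = 16
Sum: (-40) + (-8) + (16) = -32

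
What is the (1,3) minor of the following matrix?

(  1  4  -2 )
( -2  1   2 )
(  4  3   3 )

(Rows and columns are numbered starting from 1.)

Delete row 1 and column 3; the remaining 2×2 submatrix is [-2 1; 4 3].
Its determinant is (-2)·3 − 1·4 = -10.

-10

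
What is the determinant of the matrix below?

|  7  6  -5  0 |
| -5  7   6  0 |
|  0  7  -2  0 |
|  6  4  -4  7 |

-1939

Expand along column 4 (it has 3 zeros):
  + (7) · M_44   where M_44 = det([7 6 -5; -5 7 6; 0 7 -2]) = -277
det = (+1)·(7)·(-277) = -1939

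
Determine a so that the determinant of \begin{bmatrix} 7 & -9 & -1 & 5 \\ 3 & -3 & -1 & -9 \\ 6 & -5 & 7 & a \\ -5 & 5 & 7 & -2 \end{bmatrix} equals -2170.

Expanding along the row containing a, det(B) is linear in a: det(B) = (-32)·a + (-1978).
Set (-32)·a + (-1978) = -2170  ⇒  (-32)·a = -192  ⇒  a = 6.

6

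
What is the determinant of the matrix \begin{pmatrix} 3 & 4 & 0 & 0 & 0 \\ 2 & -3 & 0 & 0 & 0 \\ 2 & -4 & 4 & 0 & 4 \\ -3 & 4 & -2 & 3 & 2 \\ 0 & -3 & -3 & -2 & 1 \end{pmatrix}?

The determinant is -1360.

The matrix is block lower-triangular with a 2×2 block and a 3×3 block on the diagonal, so its determinant equals the product of the determinants of the diagonal blocks.
det of the 2×2 block = -17
det of the 3×3 block = 80
det = (-17)·(80) = -1360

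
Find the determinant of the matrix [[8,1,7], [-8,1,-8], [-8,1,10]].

Expand along row 1:
  + 8 · |1 -8; 1 10| = 8·(10 − (-8)) = 144
  − 1 · |-8 -8; -8 10| = −1·(-80 − 64) = 144
  + 7 · |-8 1; -8 1| = 7·(-8 − (-8)) = 0
Sum: (144) + (144) + (0) = 288

288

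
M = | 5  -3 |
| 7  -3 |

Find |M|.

det(M) = 5·(-3) − (-3)·7 = -15 − (-21) = 6

The determinant is 6.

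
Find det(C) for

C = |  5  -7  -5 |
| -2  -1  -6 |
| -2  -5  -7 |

det(C) = -141

Expand along column 1:
  + 5 · |-1 -6; -5 -7| = 5·(7 − 30) = -115
  − (-2) · |-7 -5; -5 -7| = −(-2)·(49 − 25) = 48
  + (-2) · |-7 -5; -1 -6| = (-2)·(42 − 5) = -74
Sum: (-115) + (48) + (-74) = -141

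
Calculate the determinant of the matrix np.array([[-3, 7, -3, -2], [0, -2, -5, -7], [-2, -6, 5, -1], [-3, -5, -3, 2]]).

2512

Expand along row 2 (it has 1 zero):
  + (-2) · M_22   where M_22 = det([-3 -3 -2; -2 5 -1; -3 -3 2]) = -84
  − (-5) · M_23   where M_23 = det([-3 7 -2; -2 -6 -1; -3 -5 2]) = 116
  + (-7) · M_24   where M_24 = det([-3 7 -3; -2 -6 5; -3 -5 -3]) = -252
det = (+1)·(-2)·(-84) + (-1)·(-5)·(116) + (+1)·(-7)·(-252) = 2512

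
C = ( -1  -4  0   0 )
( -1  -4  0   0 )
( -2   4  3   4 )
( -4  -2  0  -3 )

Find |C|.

det(C) = 0

C is block lower-triangular with a 2×2 block and a 2×2 block on the diagonal, so its determinant equals the product of the determinants of the diagonal blocks.
det of the 2×2 block = 0
det of the 2×2 block = -9
det = (0)·(-9) = 0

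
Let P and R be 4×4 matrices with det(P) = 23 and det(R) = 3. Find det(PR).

|PR| = 69

det(PR) = det(P)·det(R) = (23)·(3) = 69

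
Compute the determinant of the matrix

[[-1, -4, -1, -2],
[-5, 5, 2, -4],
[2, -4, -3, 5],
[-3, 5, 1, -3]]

Expand along row 1:
  + (-1) · M_11   where M_11 = det([5 2 -4; -4 -3 5; 5 1 -3]) = 2
  − (-4) · M_12   where M_12 = det([-5 2 -4; 2 -3 5; -3 1 -3]) = -10
  + (-1) · M_13   where M_13 = det([-5 5 -4; 2 -4 5; -3 5 -3]) = 28
  − (-2) · M_14   where M_14 = det([-5 5 2; 2 -4 -3; -3 5 1]) = -24
det = (+1)·(-1)·(2) + (-1)·(-4)·(-10) + (+1)·(-1)·(28) + (-1)·(-2)·(-24) = -118

-118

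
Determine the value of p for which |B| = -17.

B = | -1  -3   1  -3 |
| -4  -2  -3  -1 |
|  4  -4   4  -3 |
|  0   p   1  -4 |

p = -5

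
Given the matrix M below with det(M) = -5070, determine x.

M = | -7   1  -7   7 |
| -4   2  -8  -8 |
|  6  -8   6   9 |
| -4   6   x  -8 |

7

Expanding along the column containing x, det(M) is linear in x: det(M) = (-450)·x + (-1920).
Set (-450)·x + (-1920) = -5070  ⇒  (-450)·x = -3150  ⇒  x = 7.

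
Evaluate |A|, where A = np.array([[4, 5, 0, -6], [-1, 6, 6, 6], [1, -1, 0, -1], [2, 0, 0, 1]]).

186

Expand along column 3 (it has 3 zeros):
  − (6) · M_23   where M_23 = det([4 5 -6; 1 -1 -1; 2 0 1]) = -31
det = (-1)·(6)·(-31) = 186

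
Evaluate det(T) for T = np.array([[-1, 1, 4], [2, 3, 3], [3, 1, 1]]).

Expand along row 1:
  + (-1) · |3 3; 1 1| = (-1)·(3 − 3) = 0
  − 1 · |2 3; 3 1| = −1·(2 − 9) = 7
  + 4 · |2 3; 3 1| = 4·(2 − 9) = -28
Sum: (0) + (7) + (-28) = -21

The determinant is -21.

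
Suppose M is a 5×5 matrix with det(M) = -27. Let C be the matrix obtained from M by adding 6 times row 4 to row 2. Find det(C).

Adding a multiple of one row to another leaves the determinant unchanged.
det(C) = (1)·(-27) = -27

det(C) = -27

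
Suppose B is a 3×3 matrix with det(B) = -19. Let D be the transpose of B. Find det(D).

The determinant is -19.

det(Bᵀ) = det(B).
det(D) = (1)·(-19) = -19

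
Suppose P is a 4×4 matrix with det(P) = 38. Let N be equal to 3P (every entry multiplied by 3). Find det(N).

For a 4×4 matrix, det(3P) = 3^4·det(P) = 81·det(P).
det(N) = (81)·(38) = 3078

|N| = 3078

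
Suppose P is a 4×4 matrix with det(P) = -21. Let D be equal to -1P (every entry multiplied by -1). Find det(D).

For a 4×4 matrix, det(-1P) = (-1)^4·det(P) = 1·det(P).
det(D) = (1)·(-21) = -21

-21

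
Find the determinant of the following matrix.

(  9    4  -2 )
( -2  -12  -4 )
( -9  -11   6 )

The determinant is -680.

Expand along column 1:
  + 9 · |-12 -4; -11 6| = 9·(-72 − 44) = -1044
  − (-2) · |4 -2; -11 6| = −(-2)·(24 − 22) = 4
  + (-9) · |4 -2; -12 -4| = (-9)·(-16 − 24) = 360
Sum: (-1044) + (4) + (360) = -680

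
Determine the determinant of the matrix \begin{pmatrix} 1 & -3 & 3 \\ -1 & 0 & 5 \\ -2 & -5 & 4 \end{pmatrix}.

The determinant is 58.

Expand along column 2:
  − (-3) · |-1 5; -2 4| = −(-3)·(-4 − (-10)) = 18
  − (-5) · |1 3; -1 5| = −(-5)·(5 − (-3)) = 40
Sum: (18) + (40) = 58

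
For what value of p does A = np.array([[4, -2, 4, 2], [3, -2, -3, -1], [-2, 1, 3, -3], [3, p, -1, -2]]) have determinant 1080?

Expanding along the row containing p, det(A) is linear in p: det(A) = (98)·p + (198).
Set (98)·p + (198) = 1080  ⇒  (98)·p = 882  ⇒  p = 9.

p = 9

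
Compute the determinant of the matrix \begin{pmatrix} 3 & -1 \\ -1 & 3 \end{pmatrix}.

det = 3·3 − (-1)·(-1) = 9 − 1 = 8

8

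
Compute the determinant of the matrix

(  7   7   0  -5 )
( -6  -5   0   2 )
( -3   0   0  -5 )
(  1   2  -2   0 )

Expand along column 3 (it has 3 zeros):
  − (-2) · M_43   where M_43 = det([7 7 -5; -6 -5 2; -3 0 -5]) = -2
det = (-1)·(-2)·(-2) = -4

The determinant is -4.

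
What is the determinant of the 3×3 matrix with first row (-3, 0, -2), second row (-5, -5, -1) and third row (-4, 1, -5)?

Expand along row 1:
  + (-3) · |-5 -1; 1 -5| = (-3)·(25 − (-1)) = -78
  + (-2) · |-5 -5; -4 1| = (-2)·(-5 − 20) = 50
Sum: (-78) + (50) = -28

-28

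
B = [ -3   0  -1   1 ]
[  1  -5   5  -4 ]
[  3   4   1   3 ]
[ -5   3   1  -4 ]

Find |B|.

-528

Expand along row 1 (it has 1 zero):
  + (-3) · M_11   where M_11 = det([-5 5 -4; 4 1 3; 3 1 -4]) = 156
  + (-1) · M_13   where M_13 = det([1 -5 -4; 3 4 3; -5 3 -4]) = -126
  − (1) · M_14   where M_14 = det([1 -5 5; 3 4 1; -5 3 1]) = 186
det = (+1)·(-3)·(156) + (+1)·(-1)·(-126) + (-1)·(1)·(186) = -528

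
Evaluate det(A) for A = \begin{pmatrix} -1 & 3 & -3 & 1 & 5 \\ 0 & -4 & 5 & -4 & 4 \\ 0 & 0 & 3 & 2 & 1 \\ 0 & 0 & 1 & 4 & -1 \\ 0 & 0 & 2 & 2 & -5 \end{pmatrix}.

A is block upper-triangular with a 2×2 block and a 3×3 block on the diagonal, so its determinant equals the product of the determinants of the diagonal blocks.
det of the 2×2 block = 4
det of the 3×3 block = -54
det = (4)·(-54) = -216

The determinant is -216.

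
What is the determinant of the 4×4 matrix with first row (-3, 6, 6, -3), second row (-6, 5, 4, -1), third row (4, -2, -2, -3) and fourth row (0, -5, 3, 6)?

453

Expand along row 4 (it has 1 zero):
  + (-5) · M_42   where M_42 = det([-3 6 -3; -6 4 -1; 4 -2 -3]) = -78
  − (3) · M_43   where M_43 = det([-3 6 -3; -6 5 -1; 4 -2 -3]) = -57
  + (6) · M_44   where M_44 = det([-3 6 6; -6 5 4; 4 -2 -2]) = -18
det = (+1)·(-5)·(-78) + (-1)·(3)·(-57) + (+1)·(6)·(-18) = 453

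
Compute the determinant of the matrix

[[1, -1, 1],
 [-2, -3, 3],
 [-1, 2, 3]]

-25

Expand along row 1:
  + 1 · |-3 3; 2 3| = 1·(-9 − 6) = -15
  − (-1) · |-2 3; -1 3| = −(-1)·(-6 − (-3)) = -3
  + 1 · |-2 -3; -1 2| = 1·(-4 − 3) = -7
Sum: (-15) + (-3) + (-7) = -25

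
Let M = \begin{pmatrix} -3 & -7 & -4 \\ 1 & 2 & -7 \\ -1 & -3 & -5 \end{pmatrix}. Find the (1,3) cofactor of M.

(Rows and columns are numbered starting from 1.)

-1

Delete row 1 and column 3; the remaining 2×2 submatrix is [1 2; -1 -3].
Its determinant is 1·(-3) − 2·(-1) = -1.
The cofactor carries sign (−1)^(1+3) = +1, so C_{1,3} = +(-1) = -1.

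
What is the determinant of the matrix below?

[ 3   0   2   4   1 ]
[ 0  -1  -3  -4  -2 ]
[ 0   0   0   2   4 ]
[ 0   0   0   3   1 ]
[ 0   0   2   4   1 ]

The determinant is 60.

The matrix is block upper-triangular with a 2×2 block and a 3×3 block on the diagonal, so its determinant equals the product of the determinants of the diagonal blocks.
det of the 2×2 block = -3
det of the 3×3 block = -20
det = (-3)·(-20) = 60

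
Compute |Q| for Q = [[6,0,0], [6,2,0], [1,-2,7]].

Q is lower triangular, so det(Q) is the product of the diagonal entries:
det = (6) · (2) · (7) = 84

det(Q) = 84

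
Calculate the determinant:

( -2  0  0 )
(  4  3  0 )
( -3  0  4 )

-24

The matrix is lower triangular, so the determinant is the product of the diagonal entries:
det = (-2) · (3) · (4) = -24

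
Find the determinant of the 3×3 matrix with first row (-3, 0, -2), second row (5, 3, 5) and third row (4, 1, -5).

Expand along row 1:
  + (-3) · |3 5; 1 -5| = (-3)·(-15 − 5) = 60
  + (-2) · |5 3; 4 1| = (-2)·(5 − 12) = 14
Sum: (60) + (14) = 74

74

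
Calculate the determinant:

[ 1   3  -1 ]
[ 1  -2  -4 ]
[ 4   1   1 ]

Expand along row 1:
  + 1 · |-2 -4; 1 1| = 1·(-2 − (-4)) = 2
  − 3 · |1 -4; 4 1| = −3·(1 − (-16)) = -51
  + (-1) · |1 -2; 4 1| = (-1)·(1 − (-8)) = -9
Sum: (2) + (-51) + (-9) = -58

-58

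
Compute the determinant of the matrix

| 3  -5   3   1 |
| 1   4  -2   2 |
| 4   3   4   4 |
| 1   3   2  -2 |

-312

Expand along row 1:
  + (3) · M_11   where M_11 = det([4 -2 2; 3 4 4; 3 2 -2]) = -112
  − (-5) · M_12   where M_12 = det([1 -2 2; 4 4 4; 1 2 -2]) = -32
  + (3) · M_13   where M_13 = det([1 4 2; 4 3 4; 1 3 -2]) = 48
  − (1) · M_14   where M_14 = det([1 4 -2; 4 3 4; 1 3 2]) = -40
det = (+1)·(3)·(-112) + (-1)·(-5)·(-32) + (+1)·(3)·(48) + (-1)·(1)·(-40) = -312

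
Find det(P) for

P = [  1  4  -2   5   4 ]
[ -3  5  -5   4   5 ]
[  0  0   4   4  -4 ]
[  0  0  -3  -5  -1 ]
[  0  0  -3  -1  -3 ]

The determinant is 1360.

P is block upper-triangular with a 2×2 block and a 3×3 block on the diagonal, so its determinant equals the product of the determinants of the diagonal blocks.
det of the 2×2 block = 17
det of the 3×3 block = 80
det = (17)·(80) = 1360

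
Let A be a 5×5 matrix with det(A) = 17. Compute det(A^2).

289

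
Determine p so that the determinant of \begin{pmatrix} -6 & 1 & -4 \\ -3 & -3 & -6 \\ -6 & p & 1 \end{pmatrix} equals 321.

-8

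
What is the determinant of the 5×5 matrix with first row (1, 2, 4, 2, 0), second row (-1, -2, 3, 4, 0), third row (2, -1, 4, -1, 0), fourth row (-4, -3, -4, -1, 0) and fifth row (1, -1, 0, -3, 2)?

-340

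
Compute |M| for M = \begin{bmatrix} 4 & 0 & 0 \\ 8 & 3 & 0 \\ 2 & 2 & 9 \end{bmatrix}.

The determinant is 108.

M is lower triangular, so det(M) is the product of the diagonal entries:
det = (4) · (3) · (9) = 108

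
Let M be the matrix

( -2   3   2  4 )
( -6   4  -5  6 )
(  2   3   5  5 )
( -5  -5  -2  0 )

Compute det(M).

Expand along row 4 (it has 1 zero):
  − (-5) · M_41   where M_41 = det([3 2 4; 4 -5 6; 3 5 5]) = -29
  + (-5) · M_42   where M_42 = det([-2 2 4; -6 -5 6; 2 5 5]) = 114
  − (-2) · M_43   where M_43 = det([-2 3 4; -6 4 6; 2 3 5]) = 18
det = (-1)·(-5)·(-29) + (+1)·(-5)·(114) + (-1)·(-2)·(18) = -679

|M| = -679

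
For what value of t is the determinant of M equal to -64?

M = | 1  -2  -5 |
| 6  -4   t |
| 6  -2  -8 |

-6

Expanding along the column containing t, det(M) is linear in t: det(M) = (-10)·t + (-124).
Set (-10)·t + (-124) = -64  ⇒  (-10)·t = 60  ⇒  t = -6.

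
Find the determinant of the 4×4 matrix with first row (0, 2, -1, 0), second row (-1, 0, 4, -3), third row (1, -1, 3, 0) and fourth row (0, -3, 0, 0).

The determinant is -9.

Expand along row 4 (it has 3 zeros):
  + (-3) · M_42   where M_42 = det([0 -1 0; -1 4 -3; 1 3 0]) = 3
det = (+1)·(-3)·(3) = -9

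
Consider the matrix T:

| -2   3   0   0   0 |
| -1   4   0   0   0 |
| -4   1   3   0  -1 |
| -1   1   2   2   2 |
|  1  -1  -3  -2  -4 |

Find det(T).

70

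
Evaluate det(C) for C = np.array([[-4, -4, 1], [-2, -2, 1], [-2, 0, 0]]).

|C| = 4

Expand along row 3:
  + (-2) · |-4 1; -2 1| = (-2)·(-4 − (-2)) = 4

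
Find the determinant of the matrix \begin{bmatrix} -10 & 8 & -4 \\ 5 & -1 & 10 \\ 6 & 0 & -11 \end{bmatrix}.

Expand along column 2:
  − 8 · |5 10; 6 -11| = −8·(-55 − 60) = 920
  + (-1) · |-10 -4; 6 -11| = (-1)·(110 − (-24)) = -134
Sum: (920) + (-134) = 786

786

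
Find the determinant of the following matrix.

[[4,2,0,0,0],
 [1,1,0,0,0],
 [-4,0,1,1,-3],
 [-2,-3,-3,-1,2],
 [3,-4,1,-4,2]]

The matrix is block lower-triangular with a 2×2 block and a 3×3 block on the diagonal, so its determinant equals the product of the determinants of the diagonal blocks.
det of the 2×2 block = 2
det of the 3×3 block = -25
det = (2)·(-25) = -50

The determinant is -50.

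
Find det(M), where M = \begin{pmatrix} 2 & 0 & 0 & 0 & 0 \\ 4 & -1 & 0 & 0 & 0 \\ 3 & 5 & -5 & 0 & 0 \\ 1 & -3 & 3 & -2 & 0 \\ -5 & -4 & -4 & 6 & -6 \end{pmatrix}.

M is lower triangular, so det(M) is the product of the diagonal entries:
det = (2) · (-1) · (-5) · (-2) · (-6) = 120

|M| = 120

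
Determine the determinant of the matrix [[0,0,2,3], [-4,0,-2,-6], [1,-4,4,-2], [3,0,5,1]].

The determinant is -280.

Expand along column 2 (it has 3 zeros):
  − (-4) · M_32   where M_32 = det([0 2 3; -4 -2 -6; 3 5 1]) = -70
det = (-1)·(-4)·(-70) = -280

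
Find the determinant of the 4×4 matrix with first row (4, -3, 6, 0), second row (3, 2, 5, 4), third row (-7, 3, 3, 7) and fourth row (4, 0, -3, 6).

2193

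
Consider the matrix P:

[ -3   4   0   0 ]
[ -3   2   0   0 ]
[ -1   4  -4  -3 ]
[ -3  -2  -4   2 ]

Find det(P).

|P| = -120

P is block lower-triangular with a 2×2 block and a 2×2 block on the diagonal, so its determinant equals the product of the determinants of the diagonal blocks.
det of the 2×2 block = 6
det of the 2×2 block = -20
det = (6)·(-20) = -120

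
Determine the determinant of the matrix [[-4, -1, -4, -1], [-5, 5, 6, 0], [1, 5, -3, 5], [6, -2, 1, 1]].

Expand along row 2 (it has 1 zero):
  − (-5) · M_21   where M_21 = det([-1 -4 -1; 5 -3 5; -2 1 1]) = 69
  + (5) · M_22   where M_22 = det([-4 -4 -1; 1 -3 5; 6 1 1]) = -103
  − (6) · M_23   where M_23 = det([-4 -1 -1; 1 5 5; 6 -2 1]) = -57
det = (-1)·(-5)·(69) + (+1)·(5)·(-103) + (-1)·(6)·(-57) = 172

172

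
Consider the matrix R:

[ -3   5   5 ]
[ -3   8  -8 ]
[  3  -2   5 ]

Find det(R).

Expand along row 1:
  + (-3) · |8 -8; -2 5| = (-3)·(40 − 16) = -72
  − 5 · |-3 -8; 3 5| = −5·(-15 − (-24)) = -45
  + 5 · |-3 8; 3 -2| = 5·(6 − 24) = -90
Sum: (-72) + (-45) + (-90) = -207

-207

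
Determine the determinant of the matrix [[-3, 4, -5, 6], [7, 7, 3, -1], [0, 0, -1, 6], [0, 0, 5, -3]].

The determinant is 1323.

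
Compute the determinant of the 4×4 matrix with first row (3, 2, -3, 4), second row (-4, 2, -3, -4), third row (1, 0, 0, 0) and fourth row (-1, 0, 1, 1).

Expand along row 3 (it has 3 zeros):
  + (1) · M_31   where M_31 = det([2 -3 4; 2 -3 -4; 0 1 1]) = 16
det = (+1)·(1)·(16) = 16

16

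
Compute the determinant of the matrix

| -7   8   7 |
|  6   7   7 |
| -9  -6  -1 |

Expand along row 1:
  + (-7) · |7 7; -6 -1| = (-7)·(-7 − (-42)) = -245
  − 8 · |6 7; -9 -1| = −8·(-6 − (-63)) = -456
  + 7 · |6 7; -9 -6| = 7·(-36 − (-63)) = 189
Sum: (-245) + (-456) + (189) = -512

The determinant is -512.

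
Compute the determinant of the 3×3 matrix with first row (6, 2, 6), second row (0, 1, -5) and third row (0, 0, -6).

The matrix is upper triangular, so the determinant is the product of the diagonal entries:
det = (6) · (1) · (-6) = -36

-36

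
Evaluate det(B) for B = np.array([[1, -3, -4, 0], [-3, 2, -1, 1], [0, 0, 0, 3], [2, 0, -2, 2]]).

Expand along row 3 (it has 3 zeros):
  − (3) · M_34   where M_34 = det([1 -3 -4; -3 2 -1; 2 0 -2]) = 36
det = (-1)·(3)·(36) = -108

-108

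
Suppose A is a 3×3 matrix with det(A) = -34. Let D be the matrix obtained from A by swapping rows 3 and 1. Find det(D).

34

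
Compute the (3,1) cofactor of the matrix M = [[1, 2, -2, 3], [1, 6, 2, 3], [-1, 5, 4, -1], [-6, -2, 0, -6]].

Delete row 3 and column 1; the remaining 3×3 submatrix is [2 -2 3; 6 2 3; -2 0 -6].
Its determinant is -72.
The cofactor carries sign (−1)^(3+1) = +1, so C_{3,1} = +(-72) = -72.

The cofactor is -72.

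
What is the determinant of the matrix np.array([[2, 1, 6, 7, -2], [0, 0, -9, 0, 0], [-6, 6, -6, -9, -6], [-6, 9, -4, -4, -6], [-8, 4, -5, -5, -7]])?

The determinant is -8694.

Expand along row 2 (it has 4 zeros):
  − (-9) · M_23   where M_23 = det([2 1 7 -2; -6 6 -9 -6; -6 9 -4 -6; -8 4 -5 -7]) = -966
det = (-1)·(-9)·(-966) = -8694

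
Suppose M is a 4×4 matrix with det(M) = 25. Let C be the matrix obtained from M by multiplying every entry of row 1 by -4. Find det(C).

Scaling one row by -4 multiplies the determinant by -4.
det(C) = (-4)·(25) = -100

|C| = -100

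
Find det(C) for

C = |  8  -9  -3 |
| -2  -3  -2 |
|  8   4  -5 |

|C| = 370

Expand along row 1:
  + 8 · |-3 -2; 4 -5| = 8·(15 − (-8)) = 184
  − (-9) · |-2 -2; 8 -5| = −(-9)·(10 − (-16)) = 234
  + (-3) · |-2 -3; 8 4| = (-3)·(-8 − (-24)) = -48
Sum: (184) + (234) + (-48) = 370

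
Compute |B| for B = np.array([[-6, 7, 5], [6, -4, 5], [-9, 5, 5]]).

Expand along column 1:
  + (-6) · |-4 5; 5 5| = (-6)·(-20 − 25) = 270
  − 6 · |7 5; 5 5| = −6·(35 − 25) = -60
  + (-9) · |7 5; -4 5| = (-9)·(35 − (-20)) = -495
Sum: (270) + (-60) + (-495) = -285

-285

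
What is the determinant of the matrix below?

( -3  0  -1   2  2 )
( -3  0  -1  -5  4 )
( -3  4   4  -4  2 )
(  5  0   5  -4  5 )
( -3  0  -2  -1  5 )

Expand along column 2 (it has 4 zeros):
  − (4) · M_32   where M_32 = det([-3 -1 2 2; -3 -1 -5 4; 5 5 -4 5; -3 -2 -1 5]) = -321
det = (-1)·(4)·(-321) = 1284

The determinant is 1284.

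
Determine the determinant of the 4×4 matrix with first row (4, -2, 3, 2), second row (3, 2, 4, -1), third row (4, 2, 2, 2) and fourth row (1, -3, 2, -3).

The determinant is 122.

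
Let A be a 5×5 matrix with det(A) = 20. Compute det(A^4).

160000

det(A^4) = (det A)^4 = (20)^4 = 160000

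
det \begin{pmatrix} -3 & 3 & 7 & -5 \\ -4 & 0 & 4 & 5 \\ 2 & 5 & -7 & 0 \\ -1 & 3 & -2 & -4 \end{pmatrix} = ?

Expand along row 2 (it has 1 zero):
  − (-4) · M_21   where M_21 = det([3 7 -5; 5 -7 0; 3 -2 -4]) = 169
  − (4) · M_23   where M_23 = det([-3 3 -5; 2 5 0; -1 3 -4]) = 29
  + (5) · M_24   where M_24 = det([-3 3 7; 2 5 -7; -1 3 -2]) = 77
det = (-1)·(-4)·(169) + (-1)·(4)·(29) + (+1)·(5)·(77) = 945

The determinant is 945.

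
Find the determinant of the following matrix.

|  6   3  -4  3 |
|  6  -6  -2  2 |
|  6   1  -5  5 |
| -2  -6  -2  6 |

Expand along row 1:
  + (6) · M_11   where M_11 = det([-6 -2 2; 1 -5 5; -6 -2 6]) = 128
  − (3) · M_12   where M_12 = det([6 -2 2; 6 -5 5; -2 -2 6]) = -72
  + (-4) · M_13   where M_13 = det([6 -6 2; 6 1 5; -2 -6 6]) = 424
  − (3) · M_14   where M_14 = det([6 -6 -2; 6 1 -5; -2 -6 -2]) = -256
det = (+1)·(6)·(128) + (-1)·(3)·(-72) + (+1)·(-4)·(424) + (-1)·(3)·(-256) = 56

The determinant is 56.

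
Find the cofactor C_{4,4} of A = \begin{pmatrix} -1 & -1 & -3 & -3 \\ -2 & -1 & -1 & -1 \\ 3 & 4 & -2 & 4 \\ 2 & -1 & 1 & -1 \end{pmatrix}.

Delete row 4 and column 4; the remaining 3×3 submatrix is [-1 -1 -3; -2 -1 -1; 3 4 -2].
Its determinant is 16.
The cofactor carries sign (−1)^(4+4) = +1, so C_{4,4} = +(16) = 16.

16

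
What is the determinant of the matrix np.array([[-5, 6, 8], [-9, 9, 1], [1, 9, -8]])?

-741

Expand along column 1:
  + (-5) · |9 1; 9 -8| = (-5)·(-72 − 9) = 405
  − (-9) · |6 8; 9 -8| = −(-9)·(-48 − 72) = -1080
  + 1 · |6 8; 9 1| = 1·(6 − 72) = -66
Sum: (405) + (-1080) + (-66) = -741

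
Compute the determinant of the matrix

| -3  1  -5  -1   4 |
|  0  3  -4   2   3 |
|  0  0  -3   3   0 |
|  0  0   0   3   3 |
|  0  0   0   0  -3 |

-243

The matrix is upper triangular, so the determinant is the product of the diagonal entries:
det = (-3) · (3) · (-3) · (3) · (-3) = -243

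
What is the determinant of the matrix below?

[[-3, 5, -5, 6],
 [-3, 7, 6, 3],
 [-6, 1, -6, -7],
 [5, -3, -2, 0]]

Expand along row 4 (it has 1 zero):
  − (5) · M_41   where M_41 = det([5 -5 6; 7 6 3; 1 -6 -7]) = -668
  + (-3) · M_42   where M_42 = det([-3 -5 6; -3 6 3; -6 -6 -7]) = 591
  − (-2) · M_43   where M_43 = det([-3 5 6; -3 7 3; -6 1 -7]) = 195
det = (-1)·(5)·(-668) + (+1)·(-3)·(591) + (-1)·(-2)·(195) = 1957

The determinant is 1957.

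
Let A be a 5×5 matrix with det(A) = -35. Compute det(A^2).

det(A^2) = (det A)^2 = (-35)^2 = 1225

The determinant is 1225.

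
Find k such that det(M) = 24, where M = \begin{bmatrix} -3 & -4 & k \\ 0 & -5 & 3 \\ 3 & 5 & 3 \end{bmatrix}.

Expanding along the row containing k, det(M) is linear in k: det(M) = (15)·k + (54).
Set (15)·k + (54) = 24  ⇒  (15)·k = -30  ⇒  k = -2.

k = -2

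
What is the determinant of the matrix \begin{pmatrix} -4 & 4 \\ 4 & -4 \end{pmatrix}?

det = (-4)·(-4) − 4·4 = 16 − 16 = 0

0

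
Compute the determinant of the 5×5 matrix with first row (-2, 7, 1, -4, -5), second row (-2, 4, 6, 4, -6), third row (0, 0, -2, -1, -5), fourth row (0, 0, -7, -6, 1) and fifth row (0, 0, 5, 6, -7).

The matrix is block upper-triangular with a 2×2 block and a 3×3 block on the diagonal, so its determinant equals the product of the determinants of the diagonal blocks.
det of the 2×2 block = 6
det of the 3×3 block = 32
det = (6)·(32) = 192

The determinant is 192.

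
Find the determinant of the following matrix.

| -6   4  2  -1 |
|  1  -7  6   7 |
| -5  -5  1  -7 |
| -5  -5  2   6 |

-3870

Expand along row 1:
  + (-6) · M_11   where M_11 = det([-7 6 7; -5 1 -7; -5 2 6]) = 215
  − (4) · M_12   where M_12 = det([1 6 7; -5 1 -7; -5 2 6]) = 375
  + (2) · M_13   where M_13 = det([1 -7 7; -5 -5 -7; -5 -5 6]) = -520
  − (-1) · M_14   where M_14 = det([1 -7 6; -5 -5 1; -5 -5 2]) = -40
det = (+1)·(-6)·(215) + (-1)·(4)·(375) + (+1)·(2)·(-520) + (-1)·(-1)·(-40) = -3870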